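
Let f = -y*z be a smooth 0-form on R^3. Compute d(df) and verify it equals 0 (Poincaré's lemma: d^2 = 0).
d(df) = 0

Step 1: df = sum_i (∂f/∂x_i) dx_i = (0) dx + (-z) dy + (-y) dz.
Step 2: Apply d again. Using the 1-form formula, the coefficient of dx ∧ dy in d(df) is ∂^2 f/∂x ∂y - ∂^2 f/∂y ∂x = (0) - (0) = 0 (equality of mixed partials for smooth f).
Similarly for dx ∧ dz and dy ∧ dz — all coefficients vanish. So d(df) = 0.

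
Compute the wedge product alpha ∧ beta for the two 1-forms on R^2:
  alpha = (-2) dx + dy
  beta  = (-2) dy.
alpha ∧ beta = (4) dx ∧ dy

Distribute the wedge, using dx_i ∧ dx_j = -dx_j ∧ dx_i and dx_i ∧ dx_i = 0. For each pair (i, j) with i < j, the coefficient of dx_i ∧ dx_j in alpha ∧ beta is (alpha_i * beta_j - alpha_j * beta_i). Collecting: alpha ∧ beta = (4) dx ∧ dy.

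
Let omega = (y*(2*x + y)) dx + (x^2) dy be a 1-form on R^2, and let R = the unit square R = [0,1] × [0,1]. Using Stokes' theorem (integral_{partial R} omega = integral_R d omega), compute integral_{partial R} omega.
integral_(partial R) omega = -1

Stokes: integral_partial_R omega = integral_R d omega with d omega = (∂Q/∂x - ∂P/∂y) dx ∧ dy.
  ∂Q/∂x = 2*x
  ∂P/∂y = 2*x + 2*y
  integrand = ∂Q/∂x - ∂P/∂y = -2*y.
Integrating over R: integral_0^1 integral_0^1 (-2*y) dx dy = -1.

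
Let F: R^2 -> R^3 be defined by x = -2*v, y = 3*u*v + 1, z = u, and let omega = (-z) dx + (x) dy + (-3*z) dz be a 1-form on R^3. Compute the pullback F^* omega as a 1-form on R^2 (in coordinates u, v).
F^* omega = (-3*u - 6*v^2) du + (2*u*(1 - 3*v)) dv

Using F^*(f dg) = (f ∘ F) d(g ∘ F), substitute each coordinate x_i by F_i(u, v) in f_i, and replace dx_i by d F_i = (∂F_i/∂u) du + (∂F_i/∂v) dv.
  For the x component: f_1(F) = -u; d F_1 = (0) du + (-2) dv
  For the y component: f_2(F) = -2*v; d F_2 = (3*v) du + (3*u) dv
  For the z component: f_3(F) = -3*u; d F_3 = (1) du + (0) dv
Combining and collecting du, dv coefficients:
  coeff of du: -3*u - 6*v^2
  coeff of dv: 2*u*(1 - 3*v)
F^* omega = (-3*u - 6*v^2) du + (2*u*(1 - 3*v)) dv.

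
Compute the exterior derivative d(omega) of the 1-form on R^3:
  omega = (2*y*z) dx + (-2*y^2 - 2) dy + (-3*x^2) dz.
d(omega) = (-2*z) dx ∧ dy + (-6*x - 2*y) dx ∧ dz

For a 1-form omega = sum_i f_i dx_i, the exterior derivative is
  d(omega) = sum_{i < j} (∂f_j/∂x_i - ∂f_i/∂x_j) dx_i ∧ dx_j.
  coefficient of dx ∧ dy: ∂f_2/∂x - ∂f_1/∂y = ∂(-2*y^2 - 2)/∂x - ∂(2*y*z)/∂y = -2*z
  coefficient of dx ∧ dz: ∂f_3/∂x - ∂f_1/∂z = ∂(-3*x^2)/∂x - ∂(2*y*z)/∂z = -6*x - 2*y
Assembling: d(omega) = (-2*z) dx ∧ dy + (-6*x - 2*y) dx ∧ dz.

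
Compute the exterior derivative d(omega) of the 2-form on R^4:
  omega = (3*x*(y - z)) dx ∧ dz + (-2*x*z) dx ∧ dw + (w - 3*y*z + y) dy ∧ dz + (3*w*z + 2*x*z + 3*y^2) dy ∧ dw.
d(omega) = (-3*x) dx ∧ dy ∧ dz + (2*x) dx ∧ dz ∧ dw + (-3*w - 2*x + 1) dy ∧ dz ∧ dw + (2*z) dx ∧ dy ∧ dw

For a 2-form omega = sum_{i<j} g_{ij} dx_i ∧ dx_j, the exterior derivative is
  d(omega) = sum_{i<j} d(g_{ij}) ∧ dx_i ∧ dx_j = sum_{i<j, k} (∂g_{ij}/∂x_k) dx_k ∧ dx_i ∧ dx_j.
Expand each term, using dx_k ∧ dx_i ∧ dx_j = sgn(permutation) dx_{(a)} ∧ dx_{(b)} ∧ dx_{(c)} with (a < b < c) sorted:
  d(3*x*(y - z)) includes (∂/∂y)(3*x*(y - z)) dy = (3*x) dy, which multiplied by dx ∧ dz gives (-3*x) dx ∧ dy ∧ dz
  d(-2*x*z) includes (∂/∂z)(-2*x*z) dz = (-2*x) dz, which multiplied by dx ∧ dw gives (2*x) dx ∧ dz ∧ dw
  d(w - 3*y*z + y) includes (∂/∂w)(w - 3*y*z + y) dw = (1) dw, which multiplied by dy ∧ dz gives (1) dy ∧ dz ∧ dw
  d(3*w*z + 2*x*z + 3*y^2) includes (∂/∂x)(3*w*z + 2*x*z + 3*y^2) dx = (2*z) dx, which multiplied by dy ∧ dw gives (2*z) dx ∧ dy ∧ dw
  d(3*w*z + 2*x*z + 3*y^2) includes (∂/∂z)(3*w*z + 2*x*z + 3*y^2) dz = (3*w + 2*x) dz, which multiplied by dy ∧ dw gives (-3*w - 2*x) dy ∧ dz ∧ dw
Collecting like 3-forms: d(omega) = (-3*x) dx ∧ dy ∧ dz + (2*x) dx ∧ dz ∧ dw + (-3*w - 2*x + 1) dy ∧ dz ∧ dw + (2*z) dx ∧ dy ∧ dw.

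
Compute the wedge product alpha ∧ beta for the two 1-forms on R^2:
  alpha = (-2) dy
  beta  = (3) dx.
alpha ∧ beta = (6) dx ∧ dy

Distribute the wedge, using dx_i ∧ dx_j = -dx_j ∧ dx_i and dx_i ∧ dx_i = 0. For each pair (i, j) with i < j, the coefficient of dx_i ∧ dx_j in alpha ∧ beta is (alpha_i * beta_j - alpha_j * beta_i). Collecting: alpha ∧ beta = (6) dx ∧ dy.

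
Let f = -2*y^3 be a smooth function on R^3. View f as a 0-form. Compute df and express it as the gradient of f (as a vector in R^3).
df = (0) dx + (-6*y^2) dy + (0) dz; grad f = (0, -6*y^2, 0)

For a 0-form f, d f = (∂f/∂x) dx + (∂f/∂y) dy + (∂f/∂z) dz. The components of the vector representation are exactly the entries of grad f in Cartesian coordinates:
  ∂f/∂x = 0
  ∂f/∂y = -6*y^2
  ∂f/∂z = 0.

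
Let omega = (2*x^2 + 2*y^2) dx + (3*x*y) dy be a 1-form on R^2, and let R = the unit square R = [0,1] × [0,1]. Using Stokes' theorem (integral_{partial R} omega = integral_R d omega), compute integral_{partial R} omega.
integral_(partial R) omega = -1/2

Stokes: integral_partial_R omega = integral_R d omega with d omega = (∂Q/∂x - ∂P/∂y) dx ∧ dy.
  ∂Q/∂x = 3*y
  ∂P/∂y = 4*y
  integrand = ∂Q/∂x - ∂P/∂y = -y.
Integrating over R: integral_0^1 integral_0^1 (-y) dx dy = -1/2.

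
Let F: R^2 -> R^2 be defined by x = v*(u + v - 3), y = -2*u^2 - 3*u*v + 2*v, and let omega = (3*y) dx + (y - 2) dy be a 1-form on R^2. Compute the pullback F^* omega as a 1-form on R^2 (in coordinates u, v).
F^* omega = (8*u^3 + 12*u^2*v - 8*u*v + 8*u + 6*v) du + (-12*u^2*v + 14*u^2 - 18*u*v^2 + 21*u*v + 6*u + 12*v^2 - 14*v - 4) dv

Using F^*(f dg) = (f ∘ F) d(g ∘ F), substitute each coordinate x_i by F_i(u, v) in f_i, and replace dx_i by d F_i = (∂F_i/∂u) du + (∂F_i/∂v) dv.
  For the x component: f_1(F) = -6*u^2 - 9*u*v + 6*v; d F_1 = (v) du + (u + 2*v - 3) dv
  For the y component: f_2(F) = -2*u^2 - 3*u*v + 2*v - 2; d F_2 = (-4*u - 3*v) du + (2 - 3*u) dv
Combining and collecting du, dv coefficients:
  coeff of du: 8*u^3 + 12*u^2*v - 8*u*v + 8*u + 6*v
  coeff of dv: -12*u^2*v + 14*u^2 - 18*u*v^2 + 21*u*v + 6*u + 12*v^2 - 14*v - 4
F^* omega = (8*u^3 + 12*u^2*v - 8*u*v + 8*u + 6*v) du + (-12*u^2*v + 14*u^2 - 18*u*v^2 + 21*u*v + 6*u + 12*v^2 - 14*v - 4) dv.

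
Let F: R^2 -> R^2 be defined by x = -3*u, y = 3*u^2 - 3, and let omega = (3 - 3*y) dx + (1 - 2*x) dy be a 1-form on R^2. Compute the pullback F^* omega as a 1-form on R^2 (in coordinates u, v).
F^* omega = (63*u^2 + 6*u - 36) du

Using F^*(f dg) = (f ∘ F) d(g ∘ F), substitute each coordinate x_i by F_i(u, v) in f_i, and replace dx_i by d F_i = (∂F_i/∂u) du + (∂F_i/∂v) dv.
  For the x component: f_1(F) = 12 - 9*u^2; d F_1 = (-3) du + (0) dv
  For the y component: f_2(F) = 6*u + 1; d F_2 = (6*u) du + (0) dv
Combining and collecting du, dv coefficients:
  coeff of du: 63*u^2 + 6*u - 36
  coeff of dv: 0
F^* omega = (63*u^2 + 6*u - 36) du.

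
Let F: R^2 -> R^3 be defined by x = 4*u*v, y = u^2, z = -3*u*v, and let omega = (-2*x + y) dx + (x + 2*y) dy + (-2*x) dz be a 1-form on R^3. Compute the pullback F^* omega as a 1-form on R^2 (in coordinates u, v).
F^* omega = (4*u*(u^2 + 3*u*v - 2*v^2)) du + (4*u^2*(u - 2*v)) dv

Using F^*(f dg) = (f ∘ F) d(g ∘ F), substitute each coordinate x_i by F_i(u, v) in f_i, and replace dx_i by d F_i = (∂F_i/∂u) du + (∂F_i/∂v) dv.
  For the x component: f_1(F) = u*(u - 8*v); d F_1 = (4*v) du + (4*u) dv
  For the y component: f_2(F) = 2*u*(u + 2*v); d F_2 = (2*u) du + (0) dv
  For the z component: f_3(F) = -8*u*v; d F_3 = (-3*v) du + (-3*u) dv
Combining and collecting du, dv coefficients:
  coeff of du: 4*u*(u^2 + 3*u*v - 2*v^2)
  coeff of dv: 4*u^2*(u - 2*v)
F^* omega = (4*u*(u^2 + 3*u*v - 2*v^2)) du + (4*u^2*(u - 2*v)) dv.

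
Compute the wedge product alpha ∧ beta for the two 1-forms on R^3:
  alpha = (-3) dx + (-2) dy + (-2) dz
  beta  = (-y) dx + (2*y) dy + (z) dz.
alpha ∧ beta = (-8*y) dx ∧ dy + (-2*y - 3*z) dx ∧ dz + (4*y - 2*z) dy ∧ dz

Distribute the wedge, using dx_i ∧ dx_j = -dx_j ∧ dx_i and dx_i ∧ dx_i = 0. For each pair (i, j) with i < j, the coefficient of dx_i ∧ dx_j in alpha ∧ beta is (alpha_i * beta_j - alpha_j * beta_i). Collecting: alpha ∧ beta = (-8*y) dx ∧ dy + (-2*y - 3*z) dx ∧ dz + (4*y - 2*z) dy ∧ dz.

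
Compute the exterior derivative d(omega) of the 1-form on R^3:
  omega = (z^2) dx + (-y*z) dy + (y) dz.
d(omega) = (-2*z) dx ∧ dz + (y + 1) dy ∧ dz

For a 1-form omega = sum_i f_i dx_i, the exterior derivative is
  d(omega) = sum_{i < j} (∂f_j/∂x_i - ∂f_i/∂x_j) dx_i ∧ dx_j.
  coefficient of dx ∧ dz: ∂f_3/∂x - ∂f_1/∂z = ∂(y)/∂x - ∂(z^2)/∂z = -2*z
  coefficient of dy ∧ dz: ∂f_3/∂y - ∂f_2/∂z = ∂(y)/∂y - ∂(-y*z)/∂z = y + 1
Assembling: d(omega) = (-2*z) dx ∧ dz + (y + 1) dy ∧ dz.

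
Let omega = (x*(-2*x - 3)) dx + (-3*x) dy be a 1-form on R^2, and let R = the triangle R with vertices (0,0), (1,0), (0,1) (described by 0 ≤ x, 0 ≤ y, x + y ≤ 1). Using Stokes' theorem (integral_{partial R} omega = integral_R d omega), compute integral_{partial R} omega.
integral_(partial R) omega = -3/2

Stokes: integral_partial_R omega = integral_R d omega with d omega = (∂Q/∂x - ∂P/∂y) dx ∧ dy.
  ∂Q/∂x = -3
  ∂P/∂y = 0
  integrand = ∂Q/∂x - ∂P/∂y = -3.
Integrating over R: integral_0^1 integral_0^{1-x} (-3) dy dx = -3/2.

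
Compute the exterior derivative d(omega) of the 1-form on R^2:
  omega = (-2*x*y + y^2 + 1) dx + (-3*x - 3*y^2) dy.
d(omega) = (2*x - 2*y - 3) dx ∧ dy

For a 1-form omega = sum_i f_i dx_i, the exterior derivative is
  d(omega) = sum_{i < j} (∂f_j/∂x_i - ∂f_i/∂x_j) dx_i ∧ dx_j.
  coefficient of dx ∧ dy: ∂f_2/∂x - ∂f_1/∂y = ∂(-3*x - 3*y^2)/∂x - ∂(-2*x*y + y^2 + 1)/∂y = 2*x - 2*y - 3
Assembling: d(omega) = (2*x - 2*y - 3) dx ∧ dy.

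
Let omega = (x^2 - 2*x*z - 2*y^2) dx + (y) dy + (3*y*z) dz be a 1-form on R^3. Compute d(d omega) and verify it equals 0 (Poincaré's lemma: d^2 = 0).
d(d omega) = 0

Step 1: d omega = sum_{i<j} (∂f_j/∂x_i - ∂f_i/∂x_j) dx_i ∧ dx_j:
  coeff of dx ∧ dy: 4*y
  coeff of dx ∧ dz: 2*x
  coeff of dy ∧ dz: 3*z
Step 2: Apply d again to each 2-form coefficient. The only possible 3-form in R^3 is dx ∧ dy ∧ dz, with coefficient
  ∂(coeff of dy∧dz)/∂x - ∂(coeff of dx∧dz)/∂y + ∂(coeff of dx∧dy)/∂z
  = ∂/∂x (3*z) - ∂/∂y (2*x) + ∂/∂z (4*y).
Each of these terms simplifies to sums of mixed partials that cancel in pairs. The result is 0 (by equality of mixed partials for smooth functions — Schwarz / Clairaut).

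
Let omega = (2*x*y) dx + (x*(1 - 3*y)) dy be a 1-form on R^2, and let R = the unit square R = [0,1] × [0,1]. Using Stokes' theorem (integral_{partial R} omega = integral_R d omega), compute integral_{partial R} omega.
integral_(partial R) omega = -3/2

Stokes: integral_partial_R omega = integral_R d omega with d omega = (∂Q/∂x - ∂P/∂y) dx ∧ dy.
  ∂Q/∂x = 1 - 3*y
  ∂P/∂y = 2*x
  integrand = ∂Q/∂x - ∂P/∂y = -2*x - 3*y + 1.
Integrating over R: integral_0^1 integral_0^1 (-2*x - 3*y + 1) dx dy = -3/2.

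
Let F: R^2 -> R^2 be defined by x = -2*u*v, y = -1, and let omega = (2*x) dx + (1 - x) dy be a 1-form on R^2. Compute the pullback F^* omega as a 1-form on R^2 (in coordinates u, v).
F^* omega = (8*u*v^2) du + (8*u^2*v) dv

Using F^*(f dg) = (f ∘ F) d(g ∘ F), substitute each coordinate x_i by F_i(u, v) in f_i, and replace dx_i by d F_i = (∂F_i/∂u) du + (∂F_i/∂v) dv.
  For the x component: f_1(F) = -4*u*v; d F_1 = (-2*v) du + (-2*u) dv
  For the y component: f_2(F) = 2*u*v + 1; d F_2 = (0) du + (0) dv
Combining and collecting du, dv coefficients:
  coeff of du: 8*u*v^2
  coeff of dv: 8*u^2*v
F^* omega = (8*u*v^2) du + (8*u^2*v) dv.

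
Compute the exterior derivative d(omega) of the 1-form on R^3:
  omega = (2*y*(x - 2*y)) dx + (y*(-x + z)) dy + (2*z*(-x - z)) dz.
d(omega) = (-2*x + 7*y) dx ∧ dy + (-2*z) dx ∧ dz + (-y) dy ∧ dz

For a 1-form omega = sum_i f_i dx_i, the exterior derivative is
  d(omega) = sum_{i < j} (∂f_j/∂x_i - ∂f_i/∂x_j) dx_i ∧ dx_j.
  coefficient of dx ∧ dy: ∂f_2/∂x - ∂f_1/∂y = ∂(y*(-x + z))/∂x - ∂(2*y*(x - 2*y))/∂y = -2*x + 7*y
  coefficient of dx ∧ dz: ∂f_3/∂x - ∂f_1/∂z = ∂(2*z*(-x - z))/∂x - ∂(2*y*(x - 2*y))/∂z = -2*z
  coefficient of dy ∧ dz: ∂f_3/∂y - ∂f_2/∂z = ∂(2*z*(-x - z))/∂y - ∂(y*(-x + z))/∂z = -y
Assembling: d(omega) = (-2*x + 7*y) dx ∧ dy + (-2*z) dx ∧ dz + (-y) dy ∧ dz.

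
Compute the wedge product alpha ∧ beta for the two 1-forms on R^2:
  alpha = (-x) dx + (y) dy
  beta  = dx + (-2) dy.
alpha ∧ beta = (2*x - y) dx ∧ dy

Distribute the wedge, using dx_i ∧ dx_j = -dx_j ∧ dx_i and dx_i ∧ dx_i = 0. For each pair (i, j) with i < j, the coefficient of dx_i ∧ dx_j in alpha ∧ beta is (alpha_i * beta_j - alpha_j * beta_i). Collecting: alpha ∧ beta = (2*x - y) dx ∧ dy.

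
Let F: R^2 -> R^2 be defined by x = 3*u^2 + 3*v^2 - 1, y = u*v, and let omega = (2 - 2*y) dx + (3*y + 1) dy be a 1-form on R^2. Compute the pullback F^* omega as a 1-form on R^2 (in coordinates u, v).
F^* omega = (-12*u^2*v + 3*u*v^2 + 12*u + v) du + (3*u^2*v - 12*u*v^2 + u + 12*v) dv

Using F^*(f dg) = (f ∘ F) d(g ∘ F), substitute each coordinate x_i by F_i(u, v) in f_i, and replace dx_i by d F_i = (∂F_i/∂u) du + (∂F_i/∂v) dv.
  For the x component: f_1(F) = -2*u*v + 2; d F_1 = (6*u) du + (6*v) dv
  For the y component: f_2(F) = 3*u*v + 1; d F_2 = (v) du + (u) dv
Combining and collecting du, dv coefficients:
  coeff of du: -12*u^2*v + 3*u*v^2 + 12*u + v
  coeff of dv: 3*u^2*v - 12*u*v^2 + u + 12*v
F^* omega = (-12*u^2*v + 3*u*v^2 + 12*u + v) du + (3*u^2*v - 12*u*v^2 + u + 12*v) dv.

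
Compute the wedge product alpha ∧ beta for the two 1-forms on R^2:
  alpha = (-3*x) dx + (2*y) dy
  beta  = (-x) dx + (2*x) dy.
alpha ∧ beta = (2*x*(-3*x + y)) dx ∧ dy

Distribute the wedge, using dx_i ∧ dx_j = -dx_j ∧ dx_i and dx_i ∧ dx_i = 0. For each pair (i, j) with i < j, the coefficient of dx_i ∧ dx_j in alpha ∧ beta is (alpha_i * beta_j - alpha_j * beta_i). Collecting: alpha ∧ beta = (2*x*(-3*x + y)) dx ∧ dy.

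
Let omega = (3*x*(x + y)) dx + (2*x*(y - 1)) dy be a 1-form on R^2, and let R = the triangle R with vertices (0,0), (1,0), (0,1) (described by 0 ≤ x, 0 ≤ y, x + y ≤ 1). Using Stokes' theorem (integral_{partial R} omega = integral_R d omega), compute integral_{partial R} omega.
integral_(partial R) omega = -7/6

Stokes: integral_partial_R omega = integral_R d omega with d omega = (∂Q/∂x - ∂P/∂y) dx ∧ dy.
  ∂Q/∂x = 2*y - 2
  ∂P/∂y = 3*x
  integrand = ∂Q/∂x - ∂P/∂y = -3*x + 2*y - 2.
Integrating over R: integral_0^1 integral_0^{1-x} (-3*x + 2*y - 2) dy dx = -7/6.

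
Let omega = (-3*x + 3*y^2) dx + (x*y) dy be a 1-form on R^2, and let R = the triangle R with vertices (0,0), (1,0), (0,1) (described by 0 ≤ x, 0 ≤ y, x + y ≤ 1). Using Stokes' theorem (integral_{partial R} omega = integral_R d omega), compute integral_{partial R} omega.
integral_(partial R) omega = -5/6

Stokes: integral_partial_R omega = integral_R d omega with d omega = (∂Q/∂x - ∂P/∂y) dx ∧ dy.
  ∂Q/∂x = y
  ∂P/∂y = 6*y
  integrand = ∂Q/∂x - ∂P/∂y = -5*y.
Integrating over R: integral_0^1 integral_0^{1-x} (-5*y) dy dx = -5/6.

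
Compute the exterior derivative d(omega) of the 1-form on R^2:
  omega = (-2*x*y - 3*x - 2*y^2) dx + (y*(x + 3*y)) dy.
d(omega) = (2*x + 5*y) dx ∧ dy

For a 1-form omega = sum_i f_i dx_i, the exterior derivative is
  d(omega) = sum_{i < j} (∂f_j/∂x_i - ∂f_i/∂x_j) dx_i ∧ dx_j.
  coefficient of dx ∧ dy: ∂f_2/∂x - ∂f_1/∂y = ∂(y*(x + 3*y))/∂x - ∂(-2*x*y - 3*x - 2*y^2)/∂y = 2*x + 5*y
Assembling: d(omega) = (2*x + 5*y) dx ∧ dy.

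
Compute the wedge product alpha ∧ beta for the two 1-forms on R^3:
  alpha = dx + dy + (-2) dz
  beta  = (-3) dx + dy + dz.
alpha ∧ beta = (4) dx ∧ dy + (-5) dx ∧ dz + (3) dy ∧ dz

Distribute the wedge, using dx_i ∧ dx_j = -dx_j ∧ dx_i and dx_i ∧ dx_i = 0. For each pair (i, j) with i < j, the coefficient of dx_i ∧ dx_j in alpha ∧ beta is (alpha_i * beta_j - alpha_j * beta_i). Collecting: alpha ∧ beta = (4) dx ∧ dy + (-5) dx ∧ dz + (3) dy ∧ dz.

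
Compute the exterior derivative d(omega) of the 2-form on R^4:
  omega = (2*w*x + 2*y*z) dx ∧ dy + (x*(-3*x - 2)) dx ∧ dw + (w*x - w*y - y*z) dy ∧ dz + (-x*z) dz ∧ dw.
d(omega) = (w + 2*y) dx ∧ dy ∧ dz + (2*x) dx ∧ dy ∧ dw + (x - y) dy ∧ dz ∧ dw + (-z) dx ∧ dz ∧ dw

For a 2-form omega = sum_{i<j} g_{ij} dx_i ∧ dx_j, the exterior derivative is
  d(omega) = sum_{i<j} d(g_{ij}) ∧ dx_i ∧ dx_j = sum_{i<j, k} (∂g_{ij}/∂x_k) dx_k ∧ dx_i ∧ dx_j.
Expand each term, using dx_k ∧ dx_i ∧ dx_j = sgn(permutation) dx_{(a)} ∧ dx_{(b)} ∧ dx_{(c)} with (a < b < c) sorted:
  d(2*w*x + 2*y*z) includes (∂/∂z)(2*w*x + 2*y*z) dz = (2*y) dz, which multiplied by dx ∧ dy gives (2*y) dx ∧ dy ∧ dz
  d(2*w*x + 2*y*z) includes (∂/∂w)(2*w*x + 2*y*z) dw = (2*x) dw, which multiplied by dx ∧ dy gives (2*x) dx ∧ dy ∧ dw
  d(w*x - w*y - y*z) includes (∂/∂x)(w*x - w*y - y*z) dx = (w) dx, which multiplied by dy ∧ dz gives (w) dx ∧ dy ∧ dz
  d(w*x - w*y - y*z) includes (∂/∂w)(w*x - w*y - y*z) dw = (x - y) dw, which multiplied by dy ∧ dz gives (x - y) dy ∧ dz ∧ dw
  d(-x*z) includes (∂/∂x)(-x*z) dx = (-z) dx, which multiplied by dz ∧ dw gives (-z) dx ∧ dz ∧ dw
Collecting like 3-forms: d(omega) = (w + 2*y) dx ∧ dy ∧ dz + (2*x) dx ∧ dy ∧ dw + (x - y) dy ∧ dz ∧ dw + (-z) dx ∧ dz ∧ dw.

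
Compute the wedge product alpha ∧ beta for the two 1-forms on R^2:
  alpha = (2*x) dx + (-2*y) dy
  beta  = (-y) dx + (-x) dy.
alpha ∧ beta = (-2*x^2 - 2*y^2) dx ∧ dy

Distribute the wedge, using dx_i ∧ dx_j = -dx_j ∧ dx_i and dx_i ∧ dx_i = 0. For each pair (i, j) with i < j, the coefficient of dx_i ∧ dx_j in alpha ∧ beta is (alpha_i * beta_j - alpha_j * beta_i). Collecting: alpha ∧ beta = (-2*x^2 - 2*y^2) dx ∧ dy.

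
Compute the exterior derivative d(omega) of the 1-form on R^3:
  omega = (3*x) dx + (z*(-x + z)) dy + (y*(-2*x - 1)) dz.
d(omega) = (-z) dx ∧ dy + (-2*y) dx ∧ dz + (-x - 2*z - 1) dy ∧ dz

For a 1-form omega = sum_i f_i dx_i, the exterior derivative is
  d(omega) = sum_{i < j} (∂f_j/∂x_i - ∂f_i/∂x_j) dx_i ∧ dx_j.
  coefficient of dx ∧ dy: ∂f_2/∂x - ∂f_1/∂y = ∂(z*(-x + z))/∂x - ∂(3*x)/∂y = -z
  coefficient of dx ∧ dz: ∂f_3/∂x - ∂f_1/∂z = ∂(y*(-2*x - 1))/∂x - ∂(3*x)/∂z = -2*y
  coefficient of dy ∧ dz: ∂f_3/∂y - ∂f_2/∂z = ∂(y*(-2*x - 1))/∂y - ∂(z*(-x + z))/∂z = -x - 2*z - 1
Assembling: d(omega) = (-z) dx ∧ dy + (-2*y) dx ∧ dz + (-x - 2*z - 1) dy ∧ dz.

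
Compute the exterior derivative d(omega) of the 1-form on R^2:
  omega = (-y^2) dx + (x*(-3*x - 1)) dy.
d(omega) = (-6*x + 2*y - 1) dx ∧ dy

For a 1-form omega = sum_i f_i dx_i, the exterior derivative is
  d(omega) = sum_{i < j} (∂f_j/∂x_i - ∂f_i/∂x_j) dx_i ∧ dx_j.
  coefficient of dx ∧ dy: ∂f_2/∂x - ∂f_1/∂y = ∂(x*(-3*x - 1))/∂x - ∂(-y^2)/∂y = -6*x + 2*y - 1
Assembling: d(omega) = (-6*x + 2*y - 1) dx ∧ dy.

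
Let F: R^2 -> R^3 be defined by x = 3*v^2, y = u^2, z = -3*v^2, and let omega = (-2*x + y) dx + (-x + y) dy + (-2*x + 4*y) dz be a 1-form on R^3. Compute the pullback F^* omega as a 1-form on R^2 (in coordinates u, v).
F^* omega = (2*u*(u^2 - 3*v^2)) du + (-18*u^2*v) dv

Using F^*(f dg) = (f ∘ F) d(g ∘ F), substitute each coordinate x_i by F_i(u, v) in f_i, and replace dx_i by d F_i = (∂F_i/∂u) du + (∂F_i/∂v) dv.
  For the x component: f_1(F) = u^2 - 6*v^2; d F_1 = (0) du + (6*v) dv
  For the y component: f_2(F) = u^2 - 3*v^2; d F_2 = (2*u) du + (0) dv
  For the z component: f_3(F) = 4*u^2 - 6*v^2; d F_3 = (0) du + (-6*v) dv
Combining and collecting du, dv coefficients:
  coeff of du: 2*u*(u^2 - 3*v^2)
  coeff of dv: -18*u^2*v
F^* omega = (2*u*(u^2 - 3*v^2)) du + (-18*u^2*v) dv.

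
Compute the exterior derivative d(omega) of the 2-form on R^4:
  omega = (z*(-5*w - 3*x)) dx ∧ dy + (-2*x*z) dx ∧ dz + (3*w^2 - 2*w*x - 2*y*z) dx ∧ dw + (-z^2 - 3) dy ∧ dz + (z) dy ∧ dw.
d(omega) = (-5*w - 3*x) dx ∧ dy ∧ dz + (-3*z) dx ∧ dy ∧ dw + (2*y) dx ∧ dz ∧ dw + (-1) dy ∧ dz ∧ dw

For a 2-form omega = sum_{i<j} g_{ij} dx_i ∧ dx_j, the exterior derivative is
  d(omega) = sum_{i<j} d(g_{ij}) ∧ dx_i ∧ dx_j = sum_{i<j, k} (∂g_{ij}/∂x_k) dx_k ∧ dx_i ∧ dx_j.
Expand each term, using dx_k ∧ dx_i ∧ dx_j = sgn(permutation) dx_{(a)} ∧ dx_{(b)} ∧ dx_{(c)} with (a < b < c) sorted:
  d(z*(-5*w - 3*x)) includes (∂/∂z)(z*(-5*w - 3*x)) dz = (-5*w - 3*x) dz, which multiplied by dx ∧ dy gives (-5*w - 3*x) dx ∧ dy ∧ dz
  d(z*(-5*w - 3*x)) includes (∂/∂w)(z*(-5*w - 3*x)) dw = (-5*z) dw, which multiplied by dx ∧ dy gives (-5*z) dx ∧ dy ∧ dw
  d(3*w^2 - 2*w*x - 2*y*z) includes (∂/∂y)(3*w^2 - 2*w*x - 2*y*z) dy = (-2*z) dy, which multiplied by dx ∧ dw gives (2*z) dx ∧ dy ∧ dw
  d(3*w^2 - 2*w*x - 2*y*z) includes (∂/∂z)(3*w^2 - 2*w*x - 2*y*z) dz = (-2*y) dz, which multiplied by dx ∧ dw gives (2*y) dx ∧ dz ∧ dw
  d(z) includes (∂/∂z)(z) dz = (1) dz, which multiplied by dy ∧ dw gives (-1) dy ∧ dz ∧ dw
Collecting like 3-forms: d(omega) = (-5*w - 3*x) dx ∧ dy ∧ dz + (-3*z) dx ∧ dy ∧ dw + (2*y) dx ∧ dz ∧ dw + (-1) dy ∧ dz ∧ dw.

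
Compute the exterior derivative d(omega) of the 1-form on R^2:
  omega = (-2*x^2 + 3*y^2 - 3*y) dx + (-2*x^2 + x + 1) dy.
d(omega) = (-4*x - 6*y + 4) dx ∧ dy

For a 1-form omega = sum_i f_i dx_i, the exterior derivative is
  d(omega) = sum_{i < j} (∂f_j/∂x_i - ∂f_i/∂x_j) dx_i ∧ dx_j.
  coefficient of dx ∧ dy: ∂f_2/∂x - ∂f_1/∂y = ∂(-2*x^2 + x + 1)/∂x - ∂(-2*x^2 + 3*y^2 - 3*y)/∂y = -4*x - 6*y + 4
Assembling: d(omega) = (-4*x - 6*y + 4) dx ∧ dy.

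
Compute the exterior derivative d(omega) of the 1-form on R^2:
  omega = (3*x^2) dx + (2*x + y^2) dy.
d(omega) = (2) dx ∧ dy

For a 1-form omega = sum_i f_i dx_i, the exterior derivative is
  d(omega) = sum_{i < j} (∂f_j/∂x_i - ∂f_i/∂x_j) dx_i ∧ dx_j.
  coefficient of dx ∧ dy: ∂f_2/∂x - ∂f_1/∂y = ∂(2*x + y^2)/∂x - ∂(3*x^2)/∂y = 2
Assembling: d(omega) = (2) dx ∧ dy.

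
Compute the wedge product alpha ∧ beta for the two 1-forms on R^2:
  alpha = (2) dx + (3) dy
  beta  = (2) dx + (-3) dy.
alpha ∧ beta = (-12) dx ∧ dy

Distribute the wedge, using dx_i ∧ dx_j = -dx_j ∧ dx_i and dx_i ∧ dx_i = 0. For each pair (i, j) with i < j, the coefficient of dx_i ∧ dx_j in alpha ∧ beta is (alpha_i * beta_j - alpha_j * beta_i). Collecting: alpha ∧ beta = (-12) dx ∧ dy.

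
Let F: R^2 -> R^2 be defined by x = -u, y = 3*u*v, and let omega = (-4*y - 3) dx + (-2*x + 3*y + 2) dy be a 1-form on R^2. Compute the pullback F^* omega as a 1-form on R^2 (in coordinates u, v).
F^* omega = (27*u*v^2 + 18*u*v + 6*v + 3) du + (3*u*(9*u*v + 2*u + 2)) dv

Using F^*(f dg) = (f ∘ F) d(g ∘ F), substitute each coordinate x_i by F_i(u, v) in f_i, and replace dx_i by d F_i = (∂F_i/∂u) du + (∂F_i/∂v) dv.
  For the x component: f_1(F) = -12*u*v - 3; d F_1 = (-1) du + (0) dv
  For the y component: f_2(F) = 9*u*v + 2*u + 2; d F_2 = (3*v) du + (3*u) dv
Combining and collecting du, dv coefficients:
  coeff of du: 27*u*v^2 + 18*u*v + 6*v + 3
  coeff of dv: 3*u*(9*u*v + 2*u + 2)
F^* omega = (27*u*v^2 + 18*u*v + 6*v + 3) du + (3*u*(9*u*v + 2*u + 2)) dv.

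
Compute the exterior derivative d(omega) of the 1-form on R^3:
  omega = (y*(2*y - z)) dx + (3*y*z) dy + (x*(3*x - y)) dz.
d(omega) = (-4*y + z) dx ∧ dy + (6*x) dx ∧ dz + (-x - 3*y) dy ∧ dz

For a 1-form omega = sum_i f_i dx_i, the exterior derivative is
  d(omega) = sum_{i < j} (∂f_j/∂x_i - ∂f_i/∂x_j) dx_i ∧ dx_j.
  coefficient of dx ∧ dy: ∂f_2/∂x - ∂f_1/∂y = ∂(3*y*z)/∂x - ∂(y*(2*y - z))/∂y = -4*y + z
  coefficient of dx ∧ dz: ∂f_3/∂x - ∂f_1/∂z = ∂(x*(3*x - y))/∂x - ∂(y*(2*y - z))/∂z = 6*x
  coefficient of dy ∧ dz: ∂f_3/∂y - ∂f_2/∂z = ∂(x*(3*x - y))/∂y - ∂(3*y*z)/∂z = -x - 3*y
Assembling: d(omega) = (-4*y + z) dx ∧ dy + (6*x) dx ∧ dz + (-x - 3*y) dy ∧ dz.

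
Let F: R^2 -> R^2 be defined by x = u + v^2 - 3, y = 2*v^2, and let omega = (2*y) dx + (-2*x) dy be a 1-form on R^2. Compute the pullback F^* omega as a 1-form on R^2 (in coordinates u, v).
F^* omega = (4*v^2) du + (8*v*(3 - u)) dv

Using F^*(f dg) = (f ∘ F) d(g ∘ F), substitute each coordinate x_i by F_i(u, v) in f_i, and replace dx_i by d F_i = (∂F_i/∂u) du + (∂F_i/∂v) dv.
  For the x component: f_1(F) = 4*v^2; d F_1 = (1) du + (2*v) dv
  For the y component: f_2(F) = -2*u - 2*v^2 + 6; d F_2 = (0) du + (4*v) dv
Combining and collecting du, dv coefficients:
  coeff of du: 4*v^2
  coeff of dv: 8*v*(3 - u)
F^* omega = (4*v^2) du + (8*v*(3 - u)) dv.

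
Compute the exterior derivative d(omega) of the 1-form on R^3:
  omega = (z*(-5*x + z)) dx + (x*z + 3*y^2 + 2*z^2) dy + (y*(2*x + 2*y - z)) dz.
d(omega) = (z) dx ∧ dy + (5*x + 2*y - 2*z) dx ∧ dz + (x + 4*y - 5*z) dy ∧ dz

For a 1-form omega = sum_i f_i dx_i, the exterior derivative is
  d(omega) = sum_{i < j} (∂f_j/∂x_i - ∂f_i/∂x_j) dx_i ∧ dx_j.
  coefficient of dx ∧ dy: ∂f_2/∂x - ∂f_1/∂y = ∂(x*z + 3*y^2 + 2*z^2)/∂x - ∂(z*(-5*x + z))/∂y = z
  coefficient of dx ∧ dz: ∂f_3/∂x - ∂f_1/∂z = ∂(y*(2*x + 2*y - z))/∂x - ∂(z*(-5*x + z))/∂z = 5*x + 2*y - 2*z
  coefficient of dy ∧ dz: ∂f_3/∂y - ∂f_2/∂z = ∂(y*(2*x + 2*y - z))/∂y - ∂(x*z + 3*y^2 + 2*z^2)/∂z = x + 4*y - 5*z
Assembling: d(omega) = (z) dx ∧ dy + (5*x + 2*y - 2*z) dx ∧ dz + (x + 4*y - 5*z) dy ∧ dz.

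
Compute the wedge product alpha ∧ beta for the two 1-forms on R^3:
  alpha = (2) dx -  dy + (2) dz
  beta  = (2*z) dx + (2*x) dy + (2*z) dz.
alpha ∧ beta = (4*x + 2*z) dx ∧ dy + (-4*x - 2*z) dy ∧ dz

Distribute the wedge, using dx_i ∧ dx_j = -dx_j ∧ dx_i and dx_i ∧ dx_i = 0. For each pair (i, j) with i < j, the coefficient of dx_i ∧ dx_j in alpha ∧ beta is (alpha_i * beta_j - alpha_j * beta_i). Collecting: alpha ∧ beta = (4*x + 2*z) dx ∧ dy + (-4*x - 2*z) dy ∧ dz.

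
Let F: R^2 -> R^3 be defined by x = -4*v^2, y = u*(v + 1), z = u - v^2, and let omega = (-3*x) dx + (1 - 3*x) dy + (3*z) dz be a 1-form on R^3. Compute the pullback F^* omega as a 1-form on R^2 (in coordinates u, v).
F^* omega = (3*u + 12*v^3 + 9*v^2 + v + 1) du + (12*u*v^2 - 6*u*v + u - 90*v^3) dv

Using F^*(f dg) = (f ∘ F) d(g ∘ F), substitute each coordinate x_i by F_i(u, v) in f_i, and replace dx_i by d F_i = (∂F_i/∂u) du + (∂F_i/∂v) dv.
  For the x component: f_1(F) = 12*v^2; d F_1 = (0) du + (-8*v) dv
  For the y component: f_2(F) = 12*v^2 + 1; d F_2 = (v + 1) du + (u) dv
  For the z component: f_3(F) = 3*u - 3*v^2; d F_3 = (1) du + (-2*v) dv
Combining and collecting du, dv coefficients:
  coeff of du: 3*u + 12*v^3 + 9*v^2 + v + 1
  coeff of dv: 12*u*v^2 - 6*u*v + u - 90*v^3
F^* omega = (3*u + 12*v^3 + 9*v^2 + v + 1) du + (12*u*v^2 - 6*u*v + u - 90*v^3) dv.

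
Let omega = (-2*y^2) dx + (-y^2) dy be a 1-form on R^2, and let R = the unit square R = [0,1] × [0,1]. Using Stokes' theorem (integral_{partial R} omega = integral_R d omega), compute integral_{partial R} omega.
integral_(partial R) omega = 2

Stokes: integral_partial_R omega = integral_R d omega with d omega = (∂Q/∂x - ∂P/∂y) dx ∧ dy.
  ∂Q/∂x = 0
  ∂P/∂y = -4*y
  integrand = ∂Q/∂x - ∂P/∂y = 4*y.
Integrating over R: integral_0^1 integral_0^1 (4*y) dx dy = 2.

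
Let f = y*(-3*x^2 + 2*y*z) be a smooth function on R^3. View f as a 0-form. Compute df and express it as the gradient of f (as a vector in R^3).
df = (-6*x*y) dx + (-3*x^2 + 4*y*z) dy + (2*y^2) dz; grad f = (-6*x*y, -3*x^2 + 4*y*z, 2*y^2)

For a 0-form f, d f = (∂f/∂x) dx + (∂f/∂y) dy + (∂f/∂z) dz. The components of the vector representation are exactly the entries of grad f in Cartesian coordinates:
  ∂f/∂x = -6*x*y
  ∂f/∂y = -3*x^2 + 4*y*z
  ∂f/∂z = 2*y^2.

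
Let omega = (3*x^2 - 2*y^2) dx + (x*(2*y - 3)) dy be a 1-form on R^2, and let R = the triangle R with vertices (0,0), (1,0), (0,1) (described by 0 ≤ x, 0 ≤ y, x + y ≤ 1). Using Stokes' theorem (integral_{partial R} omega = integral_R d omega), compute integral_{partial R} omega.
integral_(partial R) omega = -1/2

Stokes: integral_partial_R omega = integral_R d omega with d omega = (∂Q/∂x - ∂P/∂y) dx ∧ dy.
  ∂Q/∂x = 2*y - 3
  ∂P/∂y = -4*y
  integrand = ∂Q/∂x - ∂P/∂y = 6*y - 3.
Integrating over R: integral_0^1 integral_0^{1-x} (6*y - 3) dy dx = -1/2.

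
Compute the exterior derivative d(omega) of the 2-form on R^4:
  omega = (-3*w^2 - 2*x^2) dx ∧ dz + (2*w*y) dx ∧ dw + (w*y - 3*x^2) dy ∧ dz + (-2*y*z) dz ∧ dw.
d(omega) = (-6*w) dx ∧ dz ∧ dw + (-2*w) dx ∧ dy ∧ dw + (-6*x) dx ∧ dy ∧ dz + (y - 2*z) dy ∧ dz ∧ dw

For a 2-form omega = sum_{i<j} g_{ij} dx_i ∧ dx_j, the exterior derivative is
  d(omega) = sum_{i<j} d(g_{ij}) ∧ dx_i ∧ dx_j = sum_{i<j, k} (∂g_{ij}/∂x_k) dx_k ∧ dx_i ∧ dx_j.
Expand each term, using dx_k ∧ dx_i ∧ dx_j = sgn(permutation) dx_{(a)} ∧ dx_{(b)} ∧ dx_{(c)} with (a < b < c) sorted:
  d(-3*w^2 - 2*x^2) includes (∂/∂w)(-3*w^2 - 2*x^2) dw = (-6*w) dw, which multiplied by dx ∧ dz gives (-6*w) dx ∧ dz ∧ dw
  d(2*w*y) includes (∂/∂y)(2*w*y) dy = (2*w) dy, which multiplied by dx ∧ dw gives (-2*w) dx ∧ dy ∧ dw
  d(w*y - 3*x^2) includes (∂/∂x)(w*y - 3*x^2) dx = (-6*x) dx, which multiplied by dy ∧ dz gives (-6*x) dx ∧ dy ∧ dz
  d(w*y - 3*x^2) includes (∂/∂w)(w*y - 3*x^2) dw = (y) dw, which multiplied by dy ∧ dz gives (y) dy ∧ dz ∧ dw
  d(-2*y*z) includes (∂/∂y)(-2*y*z) dy = (-2*z) dy, which multiplied by dz ∧ dw gives (-2*z) dy ∧ dz ∧ dw
Collecting like 3-forms: d(omega) = (-6*w) dx ∧ dz ∧ dw + (-2*w) dx ∧ dy ∧ dw + (-6*x) dx ∧ dy ∧ dz + (y - 2*z) dy ∧ dz ∧ dw.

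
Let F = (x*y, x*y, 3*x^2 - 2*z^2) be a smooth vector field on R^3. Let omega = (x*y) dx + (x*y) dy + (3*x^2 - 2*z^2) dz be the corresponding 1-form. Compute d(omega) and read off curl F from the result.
d(omega) = (0) dy ∧ dz + (-6*x) dz ∧ dx + (-x + y) dx ∧ dy; curl F = (0, -6*x, -x + y)

d omega = sum_{i<j} (∂f_j/∂x_i - ∂f_i/∂x_j) dx_i ∧ dx_j. Under the identification (dy ∧ dz, dz ∧ dx, dx ∧ dy) ↔ (e_x, e_y, e_z), the coefficients are exactly the components of curl F. Compute:
  ∂R/∂y - ∂Q/∂z = (0) - (0) = 0
  ∂P/∂z - ∂R/∂x = (0) - (6*x) = -6*x
  ∂Q/∂x - ∂P/∂y = (y) - (x) = -x + y.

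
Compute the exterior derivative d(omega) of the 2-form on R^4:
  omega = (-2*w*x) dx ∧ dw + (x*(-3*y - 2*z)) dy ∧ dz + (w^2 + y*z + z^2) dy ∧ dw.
d(omega) = (-3*y - 2*z) dx ∧ dy ∧ dz + (-y - 2*z) dy ∧ dz ∧ dw

For a 2-form omega = sum_{i<j} g_{ij} dx_i ∧ dx_j, the exterior derivative is
  d(omega) = sum_{i<j} d(g_{ij}) ∧ dx_i ∧ dx_j = sum_{i<j, k} (∂g_{ij}/∂x_k) dx_k ∧ dx_i ∧ dx_j.
Expand each term, using dx_k ∧ dx_i ∧ dx_j = sgn(permutation) dx_{(a)} ∧ dx_{(b)} ∧ dx_{(c)} with (a < b < c) sorted:
  d(x*(-3*y - 2*z)) includes (∂/∂x)(x*(-3*y - 2*z)) dx = (-3*y - 2*z) dx, which multiplied by dy ∧ dz gives (-3*y - 2*z) dx ∧ dy ∧ dz
  d(w^2 + y*z + z^2) includes (∂/∂z)(w^2 + y*z + z^2) dz = (y + 2*z) dz, which multiplied by dy ∧ dw gives (-y - 2*z) dy ∧ dz ∧ dw
Collecting like 3-forms: d(omega) = (-3*y - 2*z) dx ∧ dy ∧ dz + (-y - 2*z) dy ∧ dz ∧ dw.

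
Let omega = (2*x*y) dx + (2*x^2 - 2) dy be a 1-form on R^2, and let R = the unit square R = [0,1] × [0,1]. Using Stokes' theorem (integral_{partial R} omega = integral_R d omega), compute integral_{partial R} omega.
integral_(partial R) omega = 1

Stokes: integral_partial_R omega = integral_R d omega with d omega = (∂Q/∂x - ∂P/∂y) dx ∧ dy.
  ∂Q/∂x = 4*x
  ∂P/∂y = 2*x
  integrand = ∂Q/∂x - ∂P/∂y = 2*x.
Integrating over R: integral_0^1 integral_0^1 (2*x) dx dy = 1.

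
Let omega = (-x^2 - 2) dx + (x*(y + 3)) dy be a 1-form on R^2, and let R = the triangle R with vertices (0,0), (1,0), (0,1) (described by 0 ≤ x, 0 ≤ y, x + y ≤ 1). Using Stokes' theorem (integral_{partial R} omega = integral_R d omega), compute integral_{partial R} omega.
integral_(partial R) omega = 5/3

Stokes: integral_partial_R omega = integral_R d omega with d omega = (∂Q/∂x - ∂P/∂y) dx ∧ dy.
  ∂Q/∂x = y + 3
  ∂P/∂y = 0
  integrand = ∂Q/∂x - ∂P/∂y = y + 3.
Integrating over R: integral_0^1 integral_0^{1-x} (y + 3) dy dx = 5/3.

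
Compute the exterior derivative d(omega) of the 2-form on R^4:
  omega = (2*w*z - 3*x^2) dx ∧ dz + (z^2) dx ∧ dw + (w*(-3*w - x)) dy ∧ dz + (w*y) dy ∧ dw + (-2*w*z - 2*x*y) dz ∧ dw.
d(omega) = (-2*y) dx ∧ dz ∧ dw + (-w) dx ∧ dy ∧ dz + (-6*w - 3*x) dy ∧ dz ∧ dw

For a 2-form omega = sum_{i<j} g_{ij} dx_i ∧ dx_j, the exterior derivative is
  d(omega) = sum_{i<j} d(g_{ij}) ∧ dx_i ∧ dx_j = sum_{i<j, k} (∂g_{ij}/∂x_k) dx_k ∧ dx_i ∧ dx_j.
Expand each term, using dx_k ∧ dx_i ∧ dx_j = sgn(permutation) dx_{(a)} ∧ dx_{(b)} ∧ dx_{(c)} with (a < b < c) sorted:
  d(2*w*z - 3*x^2) includes (∂/∂w)(2*w*z - 3*x^2) dw = (2*z) dw, which multiplied by dx ∧ dz gives (2*z) dx ∧ dz ∧ dw
  d(z^2) includes (∂/∂z)(z^2) dz = (2*z) dz, which multiplied by dx ∧ dw gives (-2*z) dx ∧ dz ∧ dw
  d(w*(-3*w - x)) includes (∂/∂x)(w*(-3*w - x)) dx = (-w) dx, which multiplied by dy ∧ dz gives (-w) dx ∧ dy ∧ dz
  d(w*(-3*w - x)) includes (∂/∂w)(w*(-3*w - x)) dw = (-6*w - x) dw, which multiplied by dy ∧ dz gives (-6*w - x) dy ∧ dz ∧ dw
  d(-2*w*z - 2*x*y) includes (∂/∂x)(-2*w*z - 2*x*y) dx = (-2*y) dx, which multiplied by dz ∧ dw gives (-2*y) dx ∧ dz ∧ dw
  d(-2*w*z - 2*x*y) includes (∂/∂y)(-2*w*z - 2*x*y) dy = (-2*x) dy, which multiplied by dz ∧ dw gives (-2*x) dy ∧ dz ∧ dw
Collecting like 3-forms: d(omega) = (-2*y) dx ∧ dz ∧ dw + (-w) dx ∧ dy ∧ dz + (-6*w - 3*x) dy ∧ dz ∧ dw.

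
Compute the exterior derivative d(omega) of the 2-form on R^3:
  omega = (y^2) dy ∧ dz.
d(omega) = 0

For a 2-form omega = sum_{i<j} g_{ij} dx_i ∧ dx_j, the exterior derivative is
  d(omega) = sum_{i<j} d(g_{ij}) ∧ dx_i ∧ dx_j = sum_{i<j, k} (∂g_{ij}/∂x_k) dx_k ∧ dx_i ∧ dx_j.
Expand each term, using dx_k ∧ dx_i ∧ dx_j = sgn(permutation) dx_{(a)} ∧ dx_{(b)} ∧ dx_{(c)} with (a < b < c) sorted:

Collecting like 3-forms: d(omega) = 0.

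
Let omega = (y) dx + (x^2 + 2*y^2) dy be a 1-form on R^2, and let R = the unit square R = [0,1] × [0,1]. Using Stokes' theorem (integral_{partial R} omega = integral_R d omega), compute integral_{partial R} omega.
integral_(partial R) omega = 0

Stokes: integral_partial_R omega = integral_R d omega with d omega = (∂Q/∂x - ∂P/∂y) dx ∧ dy.
  ∂Q/∂x = 2*x
  ∂P/∂y = 1
  integrand = ∂Q/∂x - ∂P/∂y = 2*x - 1.
Integrating over R: integral_0^1 integral_0^1 (2*x - 1) dx dy = 0.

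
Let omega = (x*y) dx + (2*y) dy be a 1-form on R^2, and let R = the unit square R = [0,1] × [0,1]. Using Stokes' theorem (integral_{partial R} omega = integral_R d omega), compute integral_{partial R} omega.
integral_(partial R) omega = -1/2

Stokes: integral_partial_R omega = integral_R d omega with d omega = (∂Q/∂x - ∂P/∂y) dx ∧ dy.
  ∂Q/∂x = 0
  ∂P/∂y = x
  integrand = ∂Q/∂x - ∂P/∂y = -x.
Integrating over R: integral_0^1 integral_0^1 (-x) dx dy = -1/2.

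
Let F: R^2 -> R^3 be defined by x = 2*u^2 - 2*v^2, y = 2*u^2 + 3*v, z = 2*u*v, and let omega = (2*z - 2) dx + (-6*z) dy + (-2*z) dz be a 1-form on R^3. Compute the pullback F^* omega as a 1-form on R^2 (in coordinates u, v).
F^* omega = (8*u*(-4*u*v - v^2 - 1)) du + (4*v*(-2*u^2 - 4*u*v - 9*u + 2)) dv

Using F^*(f dg) = (f ∘ F) d(g ∘ F), substitute each coordinate x_i by F_i(u, v) in f_i, and replace dx_i by d F_i = (∂F_i/∂u) du + (∂F_i/∂v) dv.
  For the x component: f_1(F) = 4*u*v - 2; d F_1 = (4*u) du + (-4*v) dv
  For the y component: f_2(F) = -12*u*v; d F_2 = (4*u) du + (3) dv
  For the z component: f_3(F) = -4*u*v; d F_3 = (2*v) du + (2*u) dv
Combining and collecting du, dv coefficients:
  coeff of du: 8*u*(-4*u*v - v^2 - 1)
  coeff of dv: 4*v*(-2*u^2 - 4*u*v - 9*u + 2)
F^* omega = (8*u*(-4*u*v - v^2 - 1)) du + (4*v*(-2*u^2 - 4*u*v - 9*u + 2)) dv.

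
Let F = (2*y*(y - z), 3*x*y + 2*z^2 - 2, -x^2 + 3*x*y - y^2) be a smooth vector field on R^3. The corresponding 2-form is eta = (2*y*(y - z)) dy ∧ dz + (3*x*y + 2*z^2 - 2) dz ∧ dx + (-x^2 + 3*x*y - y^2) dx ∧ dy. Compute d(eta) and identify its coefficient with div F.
d(eta) = (3*x) dx ∧ dy ∧ dz; div F = 3*x

For a 2-form in R^3 of the form above, applying d gives a 3-form with coefficient ∂P/∂x + ∂Q/∂y + ∂R/∂z:
  ∂P/∂x = 0
  ∂Q/∂y = 3*x
  ∂R/∂z = 0
Sum = 3*x, which is exactly div F.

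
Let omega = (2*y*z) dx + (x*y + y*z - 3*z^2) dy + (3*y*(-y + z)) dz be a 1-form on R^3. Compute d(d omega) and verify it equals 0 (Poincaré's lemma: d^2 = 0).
d(d omega) = 0

Step 1: d omega = sum_{i<j} (∂f_j/∂x_i - ∂f_i/∂x_j) dx_i ∧ dx_j:
  coeff of dx ∧ dy: y - 2*z
  coeff of dx ∧ dz: -2*y
  coeff of dy ∧ dz: -7*y + 9*z
Step 2: Apply d again to each 2-form coefficient. The only possible 3-form in R^3 is dx ∧ dy ∧ dz, with coefficient
  ∂(coeff of dy∧dz)/∂x - ∂(coeff of dx∧dz)/∂y + ∂(coeff of dx∧dy)/∂z
  = ∂/∂x (-7*y + 9*z) - ∂/∂y (-2*y) + ∂/∂z (y - 2*z).
Each of these terms simplifies to sums of mixed partials that cancel in pairs. The result is 0 (by equality of mixed partials for smooth functions — Schwarz / Clairaut).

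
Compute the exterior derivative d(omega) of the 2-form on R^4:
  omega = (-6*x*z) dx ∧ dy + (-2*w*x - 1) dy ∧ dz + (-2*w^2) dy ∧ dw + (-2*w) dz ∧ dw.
d(omega) = (-2*w - 6*x) dx ∧ dy ∧ dz + (-2*x) dy ∧ dz ∧ dw

For a 2-form omega = sum_{i<j} g_{ij} dx_i ∧ dx_j, the exterior derivative is
  d(omega) = sum_{i<j} d(g_{ij}) ∧ dx_i ∧ dx_j = sum_{i<j, k} (∂g_{ij}/∂x_k) dx_k ∧ dx_i ∧ dx_j.
Expand each term, using dx_k ∧ dx_i ∧ dx_j = sgn(permutation) dx_{(a)} ∧ dx_{(b)} ∧ dx_{(c)} with (a < b < c) sorted:
  d(-6*x*z) includes (∂/∂z)(-6*x*z) dz = (-6*x) dz, which multiplied by dx ∧ dy gives (-6*x) dx ∧ dy ∧ dz
  d(-2*w*x - 1) includes (∂/∂x)(-2*w*x - 1) dx = (-2*w) dx, which multiplied by dy ∧ dz gives (-2*w) dx ∧ dy ∧ dz
  d(-2*w*x - 1) includes (∂/∂w)(-2*w*x - 1) dw = (-2*x) dw, which multiplied by dy ∧ dz gives (-2*x) dy ∧ dz ∧ dw
Collecting like 3-forms: d(omega) = (-2*w - 6*x) dx ∧ dy ∧ dz + (-2*x) dy ∧ dz ∧ dw.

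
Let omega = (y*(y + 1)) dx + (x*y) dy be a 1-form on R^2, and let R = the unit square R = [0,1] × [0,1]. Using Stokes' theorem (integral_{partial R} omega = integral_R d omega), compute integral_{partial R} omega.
integral_(partial R) omega = -3/2

Stokes: integral_partial_R omega = integral_R d omega with d omega = (∂Q/∂x - ∂P/∂y) dx ∧ dy.
  ∂Q/∂x = y
  ∂P/∂y = 2*y + 1
  integrand = ∂Q/∂x - ∂P/∂y = -y - 1.
Integrating over R: integral_0^1 integral_0^1 (-y - 1) dx dy = -3/2.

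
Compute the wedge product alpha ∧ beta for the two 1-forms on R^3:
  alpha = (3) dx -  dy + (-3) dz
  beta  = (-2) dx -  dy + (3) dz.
alpha ∧ beta = (-5) dx ∧ dy + (3) dx ∧ dz + (-6) dy ∧ dz

Distribute the wedge, using dx_i ∧ dx_j = -dx_j ∧ dx_i and dx_i ∧ dx_i = 0. For each pair (i, j) with i < j, the coefficient of dx_i ∧ dx_j in alpha ∧ beta is (alpha_i * beta_j - alpha_j * beta_i). Collecting: alpha ∧ beta = (-5) dx ∧ dy + (3) dx ∧ dz + (-6) dy ∧ dz.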